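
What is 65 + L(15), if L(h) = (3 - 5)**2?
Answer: 69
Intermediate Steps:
L(h) = 4 (L(h) = (-2)**2 = 4)
65 + L(15) = 65 + 4 = 69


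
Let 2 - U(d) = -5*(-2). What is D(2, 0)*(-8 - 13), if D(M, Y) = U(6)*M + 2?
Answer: 294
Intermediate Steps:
U(d) = -8 (U(d) = 2 - (-5)*(-2) = 2 - 1*10 = 2 - 10 = -8)
D(M, Y) = 2 - 8*M (D(M, Y) = -8*M + 2 = 2 - 8*M)
D(2, 0)*(-8 - 13) = (2 - 8*2)*(-8 - 13) = (2 - 16)*(-21) = -14*(-21) = 294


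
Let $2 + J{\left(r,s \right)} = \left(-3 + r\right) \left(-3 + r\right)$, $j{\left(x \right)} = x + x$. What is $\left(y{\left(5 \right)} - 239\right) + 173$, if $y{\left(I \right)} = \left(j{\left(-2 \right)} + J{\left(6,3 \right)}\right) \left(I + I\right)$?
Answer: $-36$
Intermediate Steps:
$j{\left(x \right)} = 2 x$
$J{\left(r,s \right)} = -2 + \left(-3 + r\right)^{2}$ ($J{\left(r,s \right)} = -2 + \left(-3 + r\right) \left(-3 + r\right) = -2 + \left(-3 + r\right)^{2}$)
$y{\left(I \right)} = 6 I$ ($y{\left(I \right)} = \left(2 \left(-2\right) - \left(2 - \left(-3 + 6\right)^{2}\right)\right) \left(I + I\right) = \left(-4 - \left(2 - 3^{2}\right)\right) 2 I = \left(-4 + \left(-2 + 9\right)\right) 2 I = \left(-4 + 7\right) 2 I = 3 \cdot 2 I = 6 I$)
$\left(y{\left(5 \right)} - 239\right) + 173 = \left(6 \cdot 5 - 239\right) + 173 = \left(30 - 239\right) + 173 = -209 + 173 = -36$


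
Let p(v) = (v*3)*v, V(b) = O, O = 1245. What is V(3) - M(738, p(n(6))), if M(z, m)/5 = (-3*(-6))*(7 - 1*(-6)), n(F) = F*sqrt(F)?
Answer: 75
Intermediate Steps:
n(F) = F**(3/2)
V(b) = 1245
p(v) = 3*v**2 (p(v) = (3*v)*v = 3*v**2)
M(z, m) = 1170 (M(z, m) = 5*((-3*(-6))*(7 - 1*(-6))) = 5*(18*(7 + 6)) = 5*(18*13) = 5*234 = 1170)
V(3) - M(738, p(n(6))) = 1245 - 1*1170 = 1245 - 1170 = 75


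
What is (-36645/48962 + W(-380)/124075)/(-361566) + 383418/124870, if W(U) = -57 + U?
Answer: 84217783995197327323/27427683532395516300 ≈ 3.0705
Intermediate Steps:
(-36645/48962 + W(-380)/124075)/(-361566) + 383418/124870 = (-36645/48962 + (-57 - 380)/124075)/(-361566) + 383418/124870 = (-36645*1/48962 - 437*1/124075)*(-1/361566) + 383418*(1/124870) = (-36645/48962 - 437/124075)*(-1/361566) + 191709/62435 = -4568124769/6074960150*(-1/361566) + 191709/62435 = 4568124769/2196499041594900 + 191709/62435 = 84217783995197327323/27427683532395516300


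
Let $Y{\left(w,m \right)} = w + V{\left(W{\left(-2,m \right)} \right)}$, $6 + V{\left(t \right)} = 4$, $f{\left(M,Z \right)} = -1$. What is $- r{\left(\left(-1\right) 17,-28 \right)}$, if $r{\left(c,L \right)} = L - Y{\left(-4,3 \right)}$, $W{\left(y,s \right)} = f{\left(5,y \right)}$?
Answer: $22$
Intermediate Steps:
$W{\left(y,s \right)} = -1$
$V{\left(t \right)} = -2$ ($V{\left(t \right)} = -6 + 4 = -2$)
$Y{\left(w,m \right)} = -2 + w$ ($Y{\left(w,m \right)} = w - 2 = -2 + w$)
$r{\left(c,L \right)} = 6 + L$ ($r{\left(c,L \right)} = L - \left(-2 - 4\right) = L - -6 = L + 6 = 6 + L$)
$- r{\left(\left(-1\right) 17,-28 \right)} = - (6 - 28) = \left(-1\right) \left(-22\right) = 22$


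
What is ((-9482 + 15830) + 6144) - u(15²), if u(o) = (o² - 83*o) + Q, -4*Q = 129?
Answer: -77703/4 ≈ -19426.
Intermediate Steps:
Q = -129/4 (Q = -¼*129 = -129/4 ≈ -32.250)
u(o) = -129/4 + o² - 83*o (u(o) = (o² - 83*o) - 129/4 = -129/4 + o² - 83*o)
((-9482 + 15830) + 6144) - u(15²) = ((-9482 + 15830) + 6144) - (-129/4 + (15²)² - 83*15²) = (6348 + 6144) - (-129/4 + 225² - 83*225) = 12492 - (-129/4 + 50625 - 18675) = 12492 - 1*127671/4 = 12492 - 127671/4 = -77703/4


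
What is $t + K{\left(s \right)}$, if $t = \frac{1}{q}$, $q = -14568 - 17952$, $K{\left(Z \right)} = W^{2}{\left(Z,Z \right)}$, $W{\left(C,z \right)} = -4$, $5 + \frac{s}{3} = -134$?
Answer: $\frac{520319}{32520} \approx 16.0$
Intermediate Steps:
$s = -417$ ($s = -15 + 3 \left(-134\right) = -15 - 402 = -417$)
$K{\left(Z \right)} = 16$ ($K{\left(Z \right)} = \left(-4\right)^{2} = 16$)
$q = -32520$ ($q = -14568 - 17952 = -32520$)
$t = - \frac{1}{32520}$ ($t = \frac{1}{-32520} = - \frac{1}{32520} \approx -3.075 \cdot 10^{-5}$)
$t + K{\left(s \right)} = - \frac{1}{32520} + 16 = \frac{520319}{32520}$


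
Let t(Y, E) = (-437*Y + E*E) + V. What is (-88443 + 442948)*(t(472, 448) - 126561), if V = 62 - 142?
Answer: -46865915505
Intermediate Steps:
V = -80
t(Y, E) = -80 + E**2 - 437*Y (t(Y, E) = (-437*Y + E*E) - 80 = (-437*Y + E**2) - 80 = (E**2 - 437*Y) - 80 = -80 + E**2 - 437*Y)
(-88443 + 442948)*(t(472, 448) - 126561) = (-88443 + 442948)*((-80 + 448**2 - 437*472) - 126561) = 354505*((-80 + 200704 - 206264) - 126561) = 354505*(-5640 - 126561) = 354505*(-132201) = -46865915505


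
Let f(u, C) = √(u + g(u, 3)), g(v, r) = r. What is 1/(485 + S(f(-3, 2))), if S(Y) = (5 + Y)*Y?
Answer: 1/485 ≈ 0.0020619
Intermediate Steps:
f(u, C) = √(3 + u) (f(u, C) = √(u + 3) = √(3 + u))
S(Y) = Y*(5 + Y)
1/(485 + S(f(-3, 2))) = 1/(485 + √(3 - 3)*(5 + √(3 - 3))) = 1/(485 + √0*(5 + √0)) = 1/(485 + 0*(5 + 0)) = 1/(485 + 0*5) = 1/(485 + 0) = 1/485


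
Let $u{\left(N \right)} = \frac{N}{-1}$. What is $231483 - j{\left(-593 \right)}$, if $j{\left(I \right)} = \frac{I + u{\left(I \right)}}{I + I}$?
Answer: $231483$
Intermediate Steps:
$u{\left(N \right)} = - N$ ($u{\left(N \right)} = N \left(-1\right) = - N$)
$j{\left(I \right)} = 0$ ($j{\left(I \right)} = \frac{I - I}{I + I} = \frac{0}{2 I} = 0 \frac{1}{2 I} = 0$)
$231483 - j{\left(-593 \right)} = 231483 - 0 = 231483 + 0 = 231483$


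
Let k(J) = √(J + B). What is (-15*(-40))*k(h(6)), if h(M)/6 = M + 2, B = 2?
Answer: 3000*√2 ≈ 4242.6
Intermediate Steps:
h(M) = 12 + 6*M (h(M) = 6*(M + 2) = 6*(2 + M) = 12 + 6*M)
k(J) = √(2 + J) (k(J) = √(J + 2) = √(2 + J))
(-15*(-40))*k(h(6)) = (-15*(-40))*√(2 + (12 + 6*6)) = 600*√(2 + (12 + 36)) = 600*√(2 + 48) = 600*√50 = 600*(5*√2) = 3000*√2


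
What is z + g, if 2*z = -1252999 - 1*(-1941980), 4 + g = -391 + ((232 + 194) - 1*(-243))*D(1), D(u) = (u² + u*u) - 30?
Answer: 650727/2 ≈ 3.2536e+5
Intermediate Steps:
D(u) = -30 + 2*u² (D(u) = (u² + u²) - 30 = 2*u² - 30 = -30 + 2*u²)
g = -19127 (g = -4 + (-391 + ((232 + 194) - 1*(-243))*(-30 + 2*1²)) = -4 + (-391 + (426 + 243)*(-30 + 2*1)) = -4 + (-391 + 669*(-30 + 2)) = -4 + (-391 + 669*(-28)) = -4 + (-391 - 18732) = -4 - 19123 = -19127)
z = 688981/2 (z = (-1252999 - 1*(-1941980))/2 = (-1252999 + 1941980)/2 = (½)*688981 = 688981/2 ≈ 3.4449e+5)
z + g = 688981/2 - 19127 = 650727/2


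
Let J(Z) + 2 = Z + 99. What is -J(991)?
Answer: -1088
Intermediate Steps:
J(Z) = 97 + Z (J(Z) = -2 + (Z + 99) = -2 + (99 + Z) = 97 + Z)
-J(991) = -(97 + 991) = -1*1088 = -1088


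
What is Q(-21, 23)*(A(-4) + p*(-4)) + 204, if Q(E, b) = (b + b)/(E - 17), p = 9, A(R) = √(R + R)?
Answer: 4704/19 - 46*I*√2/19 ≈ 247.58 - 3.4239*I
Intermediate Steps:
A(R) = √2*√R (A(R) = √(2*R) = √2*√R)
Q(E, b) = 2*b/(-17 + E) (Q(E, b) = (2*b)/(-17 + E) = 2*b/(-17 + E))
Q(-21, 23)*(A(-4) + p*(-4)) + 204 = (2*23/(-17 - 21))*(√2*√(-4) + 9*(-4)) + 204 = (2*23/(-38))*(√2*(2*I) - 36) + 204 = (2*23*(-1/38))*(2*I*√2 - 36) + 204 = -23*(-36 + 2*I*√2)/19 + 204 = (828/19 - 46*I*√2/19) + 204 = 4704/19 - 46*I*√2/19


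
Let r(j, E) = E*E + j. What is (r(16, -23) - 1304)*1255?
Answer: -952545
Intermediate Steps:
r(j, E) = j + E**2 (r(j, E) = E**2 + j = j + E**2)
(r(16, -23) - 1304)*1255 = ((16 + (-23)**2) - 1304)*1255 = ((16 + 529) - 1304)*1255 = (545 - 1304)*1255 = -759*1255 = -952545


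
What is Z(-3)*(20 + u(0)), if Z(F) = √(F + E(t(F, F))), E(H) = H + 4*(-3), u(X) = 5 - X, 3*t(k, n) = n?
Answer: 100*I ≈ 100.0*I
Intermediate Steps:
t(k, n) = n/3
E(H) = -12 + H (E(H) = H - 12 = -12 + H)
Z(F) = √(-12 + 4*F/3) (Z(F) = √(F + (-12 + F/3)) = √(-12 + 4*F/3))
Z(-3)*(20 + u(0)) = (2*√(-27 + 3*(-3))/3)*(20 + (5 - 1*0)) = (2*√(-27 - 9)/3)*(20 + (5 + 0)) = (2*√(-36)/3)*(20 + 5) = (2*(6*I)/3)*25 = (4*I)*25 = 100*I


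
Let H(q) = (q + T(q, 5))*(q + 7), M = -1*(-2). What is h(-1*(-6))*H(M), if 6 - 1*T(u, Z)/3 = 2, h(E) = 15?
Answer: 1890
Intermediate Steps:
M = 2
T(u, Z) = 12 (T(u, Z) = 18 - 3*2 = 18 - 6 = 12)
H(q) = (7 + q)*(12 + q) (H(q) = (q + 12)*(q + 7) = (12 + q)*(7 + q) = (7 + q)*(12 + q))
h(-1*(-6))*H(M) = 15*(84 + 2² + 19*2) = 15*(84 + 4 + 38) = 15*126 = 1890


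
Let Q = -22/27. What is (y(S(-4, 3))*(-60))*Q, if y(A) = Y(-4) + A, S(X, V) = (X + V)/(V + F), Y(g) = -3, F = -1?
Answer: -1540/9 ≈ -171.11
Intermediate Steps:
S(X, V) = (V + X)/(-1 + V) (S(X, V) = (X + V)/(V - 1) = (V + X)/(-1 + V))
y(A) = -3 + A
Q = -22/27 (Q = -22*1/27 = -22/27 ≈ -0.81481)
(y(S(-4, 3))*(-60))*Q = ((-3 + (3 - 4)/(-1 + 3))*(-60))*(-22/27) = ((-3 - 1/2)*(-60))*(-22/27) = -7/2*(-60)*(-22/27) = 210*(-22/27) = -1540/9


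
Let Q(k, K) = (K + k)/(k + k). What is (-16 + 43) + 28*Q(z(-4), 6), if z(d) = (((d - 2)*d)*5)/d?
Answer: 191/5 ≈ 38.200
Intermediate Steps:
z(d) = -10 + 5*d (z(d) = (((-2 + d)*d)*5)/d = ((d*(-2 + d))*5)/d = (5*d*(-2 + d))/d = -10 + 5*d)
Q(k, K) = (K + k)/(2*k) (Q(k, K) = (K + k)/((2*k)) = (K + k)*(1/(2*k)) = (K + k)/(2*k))
(-16 + 43) + 28*Q(z(-4), 6) = (-16 + 43) + 28*((6 + (-10 + 5*(-4)))/(2*(-10 + 5*(-4)))) = 27 + 28*((6 + (-10 - 20))/(2*(-10 - 20))) = 27 + 28*((½)*(6 - 30)/(-30)) = 27 + 28*((½)*(-1/30)*(-24)) = 27 + 28*(⅖) = 27 + 56/5 = 191/5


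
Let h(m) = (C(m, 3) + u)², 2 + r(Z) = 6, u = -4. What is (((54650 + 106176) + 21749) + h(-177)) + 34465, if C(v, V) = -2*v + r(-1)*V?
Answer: 348084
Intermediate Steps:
r(Z) = 4 (r(Z) = -2 + 6 = 4)
C(v, V) = -2*v + 4*V
h(m) = (8 - 2*m)² (h(m) = ((-2*m + 4*3) - 4)² = ((-2*m + 12) - 4)² = ((12 - 2*m) - 4)² = (8 - 2*m)²)
(((54650 + 106176) + 21749) + h(-177)) + 34465 = (((54650 + 106176) + 21749) + 4*(-4 - 177)²) + 34465 = ((160826 + 21749) + 4*(-181)²) + 34465 = (182575 + 4*32761) + 34465 = (182575 + 131044) + 34465 = 313619 + 34465 = 348084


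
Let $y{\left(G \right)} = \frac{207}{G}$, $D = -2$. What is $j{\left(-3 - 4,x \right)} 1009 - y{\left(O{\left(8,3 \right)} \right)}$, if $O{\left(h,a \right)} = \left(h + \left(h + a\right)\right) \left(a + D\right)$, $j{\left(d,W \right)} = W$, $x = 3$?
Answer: $\frac{57306}{19} \approx 3016.1$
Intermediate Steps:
$O{\left(h,a \right)} = \left(-2 + a\right) \left(a + 2 h\right)$ ($O{\left(h,a \right)} = \left(h + \left(h + a\right)\right) \left(a - 2\right) = \left(h + \left(a + h\right)\right) \left(-2 + a\right) = \left(a + 2 h\right) \left(-2 + a\right) = \left(-2 + a\right) \left(a + 2 h\right)$)
$j{\left(-3 - 4,x \right)} 1009 - y{\left(O{\left(8,3 \right)} \right)} = 3 \cdot 1009 - \frac{207}{3^{2} - 32 - 6 + 2 \cdot 3 \cdot 8} = 3027 - \frac{207}{9 - 32 - 6 + 48} = 3027 - \frac{207}{19} = \frac{57306}{19}$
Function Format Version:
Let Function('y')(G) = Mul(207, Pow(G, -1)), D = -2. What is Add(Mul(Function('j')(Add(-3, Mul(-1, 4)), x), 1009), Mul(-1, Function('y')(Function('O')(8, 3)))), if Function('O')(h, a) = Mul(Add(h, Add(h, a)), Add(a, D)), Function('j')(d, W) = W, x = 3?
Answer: Rational(57306, 19) ≈ 3016.1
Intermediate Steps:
Function('O')(h, a) = Mul(Add(-2, a), Add(a, Mul(2, h))) (Function('O')(h, a) = Mul(Add(h, Add(h, a)), Add(a, -2)) = Mul(Add(h, Add(a, h)), Add(-2, a)) = Mul(Add(a, Mul(2, h)), Add(-2, a)) = Mul(Add(-2, a), Add(a, Mul(2, h))))
Add(Mul(Function('j')(Add(-3, Mul(-1, 4)), x), 1009), Mul(-1, Function('y')(Function('O')(8, 3)))) = Add(Mul(3, 1009), Mul(-1, Mul(207, Pow(Add(Pow(3, 2), Mul(-4, 8), Mul(-2, 3), Mul(2, 3, 8)), -1)))) = Add(3027, Mul(-1, Mul(207, Pow(Add(9, -32, -6, 48), -1)))) = Add(3027, Mul(-1, Mul(207, Pow(19, -1)))) = Add(3027, Mul(-1, Mul(207, Rational(1, 19)))) = Add(3027, Mul(-1, Rational(207, 19))) = Add(3027, Rational(-207, 19)) = Rational(57306, 19)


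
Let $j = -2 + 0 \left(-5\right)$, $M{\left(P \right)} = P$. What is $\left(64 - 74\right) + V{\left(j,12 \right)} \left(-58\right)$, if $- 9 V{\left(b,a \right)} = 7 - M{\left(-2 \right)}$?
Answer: $48$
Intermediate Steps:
$j = -2$ ($j = -2 + 0 = -2$)
$V{\left(b,a \right)} = -1$ ($V{\left(b,a \right)} = - \frac{7 - -2}{9} = - \frac{7 + 2}{9} = \left(- \frac{1}{9}\right) 9 = -1$)
$\left(64 - 74\right) + V{\left(j,12 \right)} \left(-58\right) = \left(64 - 74\right) - -58 = -10 + 58 = 48$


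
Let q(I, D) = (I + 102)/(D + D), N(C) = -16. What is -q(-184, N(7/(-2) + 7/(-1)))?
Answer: -41/16 ≈ -2.5625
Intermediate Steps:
q(I, D) = (102 + I)/(2*D) (q(I, D) = (102 + I)/((2*D)) = (102 + I)*(1/(2*D)) = (102 + I)/(2*D))
-q(-184, N(7/(-2) + 7/(-1))) = -(102 - 184)/(2*(-16)) = -(-1)*(-82)/(2*16) = -1*41/16 = -41/16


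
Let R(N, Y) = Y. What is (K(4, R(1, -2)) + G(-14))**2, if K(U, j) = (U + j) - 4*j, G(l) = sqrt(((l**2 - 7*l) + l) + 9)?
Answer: 729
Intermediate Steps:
G(l) = sqrt(9 + l**2 - 6*l) (G(l) = sqrt((l**2 - 6*l) + 9) = sqrt(9 + l**2 - 6*l))
K(U, j) = U - 3*j
(K(4, R(1, -2)) + G(-14))**2 = ((4 - 3*(-2)) + sqrt(9 + (-14)**2 - 6*(-14)))**2 = ((4 + 6) + sqrt(9 + 196 + 84))**2 = (10 + sqrt(289))**2 = (10 + 17)**2 = 27**2 = 729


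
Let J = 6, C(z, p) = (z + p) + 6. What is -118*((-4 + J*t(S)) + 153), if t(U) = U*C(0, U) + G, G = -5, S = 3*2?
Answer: -65018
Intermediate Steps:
C(z, p) = 6 + p + z (C(z, p) = (p + z) + 6 = 6 + p + z)
S = 6
t(U) = -5 + U*(6 + U) (t(U) = U*(6 + U + 0) - 5 = U*(6 + U) - 5 = -5 + U*(6 + U))
-118*((-4 + J*t(S)) + 153) = -118*((-4 + 6*(-5 + 6*(6 + 6))) + 153) = -118*((-4 + 6*(-5 + 6*12)) + 153) = -118*((-4 + 6*(-5 + 72)) + 153) = -118*((-4 + 6*67) + 153) = -118*((-4 + 402) + 153) = -118*(398 + 153) = -118*551 = -65018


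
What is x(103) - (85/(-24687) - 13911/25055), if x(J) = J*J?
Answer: 6562359866597/618532785 ≈ 10610.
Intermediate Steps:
x(J) = J²
x(103) - (85/(-24687) - 13911/25055) = 103² - (85/(-24687) - 13911/25055) = 10609 - (85*(-1/24687) - 13911*1/25055) = 10609 - (-85/24687 - 13911/25055) = 10609 - 1*(-345550532/618532785) = 10609 + 345550532/618532785 = 6562359866597/618532785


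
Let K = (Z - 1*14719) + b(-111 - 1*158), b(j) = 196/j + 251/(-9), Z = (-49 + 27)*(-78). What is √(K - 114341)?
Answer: I*√82951289783/807 ≈ 356.89*I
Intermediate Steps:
Z = 1716 (Z = -22*(-78) = 1716)
b(j) = -251/9 + 196/j (b(j) = 196/j + 251*(-⅑) = 196/j - 251/9 = -251/9 + 196/j)
K = -31549546/2421 (K = (1716 - 1*14719) + (-251/9 + 196/(-111 - 1*158)) = (1716 - 14719) + (-251/9 + 196/(-111 - 158)) = -13003 + (-251/9 + 196/(-269)) = -13003 + (-251/9 + 196*(-1/269)) = -13003 + (-251/9 - 196/269) = -13003 - 69283/2421 = -31549546/2421 ≈ -13032.)
√(K - 114341) = √(-31549546/2421 - 114341) = √(-308369107/2421) = I*√82951289783/807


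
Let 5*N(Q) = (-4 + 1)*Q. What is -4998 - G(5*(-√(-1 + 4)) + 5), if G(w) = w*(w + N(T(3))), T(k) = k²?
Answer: -5071 + 23*√3 ≈ -5031.2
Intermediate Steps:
N(Q) = -3*Q/5 (N(Q) = ((-4 + 1)*Q)/5 = (-3*Q)/5 = -3*Q/5)
G(w) = w*(-27/5 + w) (G(w) = w*(w - ⅗*3²) = w*(w - ⅗*9) = w*(w - 27/5) = w*(-27/5 + w))
-4998 - G(5*(-√(-1 + 4)) + 5) = -4998 - (5*(-√(-1 + 4)) + 5)*(-27 + 5*(5*(-√(-1 + 4)) + 5))/5 = -4998 - (5*(-√3) + 5)*(-27 + 5*(5*(-√3) + 5))/5 = -4998 - (-5*√3 + 5)*(-27 + 5*(-5*√3 + 5))/5 = -4998 - (5 - 5*√3)*(-27 + 5*(5 - 5*√3))/5 = -4998 - (5 - 5*√3)*(-27 + (25 - 25*√3))/5 = -4998 - (5 - 5*√3)*(-2 - 25*√3)/5 = -4998 - (-2 - 25*√3)*(5 - 5*√3)/5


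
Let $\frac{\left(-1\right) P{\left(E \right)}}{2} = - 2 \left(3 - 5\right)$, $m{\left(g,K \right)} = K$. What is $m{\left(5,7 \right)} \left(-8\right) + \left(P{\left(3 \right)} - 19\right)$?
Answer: $-83$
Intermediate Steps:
$P{\left(E \right)} = -8$ ($P{\left(E \right)} = - 2 \left(- 2 \left(3 - 5\right)\right) = - 2 \left(\left(-2\right) \left(-2\right)\right) = \left(-2\right) 4 = -8$)
$m{\left(5,7 \right)} \left(-8\right) + \left(P{\left(3 \right)} - 19\right) = 7 \left(-8\right) - 27 = -56 - 27 = -83$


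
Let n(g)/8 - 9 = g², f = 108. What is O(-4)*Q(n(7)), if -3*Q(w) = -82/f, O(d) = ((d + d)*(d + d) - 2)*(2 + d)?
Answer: -2542/81 ≈ -31.383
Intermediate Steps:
O(d) = (-2 + 4*d²)*(2 + d) (O(d) = ((2*d)*(2*d) - 2)*(2 + d) = (4*d² - 2)*(2 + d) = (-2 + 4*d²)*(2 + d))
n(g) = 72 + 8*g²
Q(w) = 41/162 (Q(w) = -(-82)/(3*108) = -⅓*(-41/54) = 41/162)
O(-4)*Q(n(7)) = (-4 - 2*(-4) + 4*(-4)³ + 8*(-4)²)*(41/162) = (-4 + 8 + 4*(-64) + 8*16)*(41/162) = (-4 + 8 - 256 + 128)*(41/162) = -124*41/162 = -2542/81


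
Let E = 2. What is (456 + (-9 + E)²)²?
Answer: 255025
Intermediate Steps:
(456 + (-9 + E)²)² = (456 + (-9 + 2)²)² = (456 + (-7)²)² = (456 + 49)² = 505² = 255025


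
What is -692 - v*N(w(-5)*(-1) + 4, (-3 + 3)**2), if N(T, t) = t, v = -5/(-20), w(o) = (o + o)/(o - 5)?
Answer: -692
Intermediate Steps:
w(o) = 2*o/(-5 + o) (w(o) = (2*o)/(-5 + o) = 2*o/(-5 + o))
v = 1/4 (v = -5*(-1/20) = 1/4 ≈ 0.25000)
-692 - v*N(w(-5)*(-1) + 4, (-3 + 3)**2) = -692 - (-3 + 3)**2/4 = -692 - 0**2/4 = -692 - 0/4 = -692 - 1*0 = -692 + 0 = -692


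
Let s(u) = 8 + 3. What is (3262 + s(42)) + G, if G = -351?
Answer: 2922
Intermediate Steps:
s(u) = 11
(3262 + s(42)) + G = (3262 + 11) - 351 = 3273 - 351 = 2922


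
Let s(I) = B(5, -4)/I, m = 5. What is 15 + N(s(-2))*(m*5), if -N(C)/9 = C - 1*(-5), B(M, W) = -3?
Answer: -2895/2 ≈ -1447.5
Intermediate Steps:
s(I) = -3/I
N(C) = -45 - 9*C (N(C) = -9*(C - 1*(-5)) = -9*(C + 5) = -9*(5 + C) = -45 - 9*C)
15 + N(s(-2))*(m*5) = 15 + (-45 - (-27)/(-2))*(5*5) = 15 + (-45 - (-27)*(-1)/2)*25 = 15 + (-45 - 9*3/2)*25 = 15 + (-45 - 27/2)*25 = 15 - 117/2*25 = 15 - 2925/2 = -2895/2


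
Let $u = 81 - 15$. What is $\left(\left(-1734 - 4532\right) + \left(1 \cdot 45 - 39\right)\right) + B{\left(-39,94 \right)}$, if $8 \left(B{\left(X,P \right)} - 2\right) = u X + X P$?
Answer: $-7038$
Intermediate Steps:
$u = 66$ ($u = 81 - 15 = 66$)
$B{\left(X,P \right)} = 2 + \frac{33 X}{4} + \frac{P X}{8}$ ($B{\left(X,P \right)} = 2 + \frac{66 X + X P}{8} = 2 + \frac{66 X + P X}{8} = 2 + \left(\frac{33 X}{4} + \frac{P X}{8}\right) = 2 + \frac{33 X}{4} + \frac{P X}{8}$)
$\left(\left(-1734 - 4532\right) + \left(1 \cdot 45 - 39\right)\right) + B{\left(-39,94 \right)} = \left(\left(-1734 - 4532\right) + \left(1 \cdot 45 - 39\right)\right) + \left(2 + \frac{33}{4} \left(-39\right) + \frac{1}{8} \cdot 94 \left(-39\right)\right) = \left(\left(-1734 - 4532\right) + \left(45 - 39\right)\right) - 778 = \left(-6266 + 6\right) - 778 = -6260 - 778 = -7038$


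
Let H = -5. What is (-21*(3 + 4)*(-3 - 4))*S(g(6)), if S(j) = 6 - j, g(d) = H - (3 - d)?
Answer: 8232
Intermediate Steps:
g(d) = -8 + d (g(d) = -5 - (3 - d) = -5 + (-3 + d) = -8 + d)
(-21*(3 + 4)*(-3 - 4))*S(g(6)) = (-21*(3 + 4)*(-3 - 4))*(6 - (-8 + 6)) = (-147*(-7))*(6 - 1*(-2)) = (-21*(-49))*(6 + 2) = 1029*8 = 8232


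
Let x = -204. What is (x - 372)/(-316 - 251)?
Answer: 64/63 ≈ 1.0159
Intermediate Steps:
(x - 372)/(-316 - 251) = (-204 - 372)/(-316 - 251) = -576/(-567) = -576*(-1/567) = 64/63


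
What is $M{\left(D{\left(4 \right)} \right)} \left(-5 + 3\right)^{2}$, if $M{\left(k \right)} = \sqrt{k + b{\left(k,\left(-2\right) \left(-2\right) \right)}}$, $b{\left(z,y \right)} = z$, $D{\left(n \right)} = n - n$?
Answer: $0$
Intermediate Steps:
$D{\left(n \right)} = 0$
$M{\left(k \right)} = \sqrt{2} \sqrt{k}$ ($M{\left(k \right)} = \sqrt{k + k} = \sqrt{2 k} = \sqrt{2} \sqrt{k}$)
$M{\left(D{\left(4 \right)} \right)} \left(-5 + 3\right)^{2} = \sqrt{2} \sqrt{0} \left(-5 + 3\right)^{2} = \sqrt{2} \cdot 0 \left(-2\right)^{2} = 0 \cdot 4 = 0$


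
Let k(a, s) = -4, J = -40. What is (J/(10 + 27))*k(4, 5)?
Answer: 160/37 ≈ 4.3243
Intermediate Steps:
(J/(10 + 27))*k(4, 5) = -40/(10 + 27)*(-4) = -40/37*(-4) = 160/37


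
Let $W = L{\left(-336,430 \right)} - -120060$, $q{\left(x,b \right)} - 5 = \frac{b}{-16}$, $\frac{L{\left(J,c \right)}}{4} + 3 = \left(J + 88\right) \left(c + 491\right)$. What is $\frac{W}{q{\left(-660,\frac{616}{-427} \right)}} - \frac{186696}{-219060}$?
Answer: $- \frac{21819619762}{139955} \approx -1.559 \cdot 10^{5}$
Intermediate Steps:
$L{\left(J,c \right)} = -12 + 4 \left(88 + J\right) \left(491 + c\right)$ ($L{\left(J,c \right)} = -12 + 4 \left(J + 88\right) \left(c + 491\right) = -12 + 4 \left(88 + J\right) \left(491 + c\right)$)
$q{\left(x,b \right)} = 5 - \frac{b}{16}$ ($q{\left(x,b \right)} = 5 + \frac{b}{-16} = 5 + b \left(- \frac{1}{16}\right) = 5 - \frac{b}{16}$)
$W = -793584$ ($W = \left(172820 + 352 \cdot 430 + 1964 \left(-336\right) + 4 \left(-336\right) 430\right) - -120060 = \left(172820 + 151360 - 659904 - 577920\right) + 120060 = -913644 + 120060 = -793584$)
$\frac{W}{q{\left(-660,\frac{616}{-427} \right)}} - \frac{186696}{-219060} = - \frac{793584}{5 - \frac{616 \frac{1}{-427}}{16}} - \frac{186696}{-219060} = - \frac{793584}{5 - \frac{616 \left(- \frac{1}{427}\right)}{16}} - - \frac{5186}{6085} = - \frac{793584}{5 - - \frac{11}{122}} + \frac{5186}{6085} = - \frac{793584}{5 + \frac{11}{122}} + \frac{5186}{6085} = - \frac{793584}{\frac{621}{122}} + \frac{5186}{6085} = \left(-793584\right) \frac{122}{621} + \frac{5186}{6085} = - \frac{3585824}{23} + \frac{5186}{6085} = - \frac{21819619762}{139955}$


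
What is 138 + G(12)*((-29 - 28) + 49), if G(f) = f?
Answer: 42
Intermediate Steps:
138 + G(12)*((-29 - 28) + 49) = 138 + 12*((-29 - 28) + 49) = 138 + 12*(-57 + 49) = 138 + 12*(-8) = 138 - 96 = 42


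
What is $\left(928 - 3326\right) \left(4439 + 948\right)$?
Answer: $-12918026$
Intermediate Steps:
$\left(928 - 3326\right) \left(4439 + 948\right) = \left(-2398\right) 5387 = -12918026$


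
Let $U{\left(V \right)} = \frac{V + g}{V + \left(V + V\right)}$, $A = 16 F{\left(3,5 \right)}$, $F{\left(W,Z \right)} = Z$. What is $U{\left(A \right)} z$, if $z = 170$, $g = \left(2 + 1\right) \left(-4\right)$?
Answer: $\frac{289}{6} \approx 48.167$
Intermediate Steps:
$g = -12$ ($g = 3 \left(-4\right) = -12$)
$A = 80$ ($A = 16 \cdot 5 = 80$)
$U{\left(V \right)} = \frac{-12 + V}{3 V}$ ($U{\left(V \right)} = \frac{V - 12}{V + \left(V + V\right)} = \frac{-12 + V}{V + 2 V} = \frac{-12 + V}{3 V}$)
$U{\left(A \right)} z = \frac{-12 + 80}{3 \cdot 80} \cdot 170 = \frac{1}{3} \cdot \frac{1}{80} \cdot 68 \cdot 170 = \frac{17}{60} \cdot 170 = \frac{289}{6}$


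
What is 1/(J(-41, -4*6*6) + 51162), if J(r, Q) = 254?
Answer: 1/51416 ≈ 1.9449e-5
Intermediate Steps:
1/(J(-41, -4*6*6) + 51162) = 1/(254 + 51162) = 1/51416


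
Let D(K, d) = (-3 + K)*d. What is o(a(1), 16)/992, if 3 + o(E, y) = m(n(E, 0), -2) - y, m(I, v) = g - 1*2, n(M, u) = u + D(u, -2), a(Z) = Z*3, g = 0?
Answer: -21/992 ≈ -0.021169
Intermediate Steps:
D(K, d) = d*(-3 + K)
a(Z) = 3*Z
n(M, u) = 6 - u (n(M, u) = u - 2*(-3 + u) = u + (6 - 2*u) = 6 - u)
m(I, v) = -2 (m(I, v) = 0 - 1*2 = 0 - 2 = -2)
o(E, y) = -5 - y (o(E, y) = -3 + (-2 - y) = -5 - y)
o(a(1), 16)/992 = (-5 - 1*16)/992 = (-5 - 16)*(1/992) = -21*1/992 = -21/992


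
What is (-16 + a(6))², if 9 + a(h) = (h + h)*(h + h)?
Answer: 14161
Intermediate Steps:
a(h) = -9 + 4*h² (a(h) = -9 + (h + h)*(h + h) = -9 + (2*h)*(2*h) = -9 + 4*h²)
(-16 + a(6))² = (-16 + (-9 + 4*6²))² = (-16 + (-9 + 4*36))² = (-16 + (-9 + 144))² = (-16 + 135)² = 119² = 14161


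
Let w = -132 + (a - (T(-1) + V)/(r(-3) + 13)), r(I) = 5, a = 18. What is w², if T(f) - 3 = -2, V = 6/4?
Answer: 16883881/1296 ≈ 13028.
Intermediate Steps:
V = 3/2 (V = 6*(¼) = 3/2 ≈ 1.5000)
T(f) = 1 (T(f) = 3 - 2 = 1)
w = -4109/36 (w = -132 + (18 - (1 + 3/2)/(5 + 13)) = -132 + (18 - 5/(2*18)) = -132 + (18 - 1*5/36) = -132 + (18 - 5/36) = -132 + 643/36 = -4109/36 ≈ -114.14)
w² = (-4109/36)² = 16883881/1296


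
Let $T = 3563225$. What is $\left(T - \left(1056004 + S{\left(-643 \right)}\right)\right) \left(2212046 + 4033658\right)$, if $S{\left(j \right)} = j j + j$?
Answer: $13081096143160$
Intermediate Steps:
$S{\left(j \right)} = j + j^{2}$ ($S{\left(j \right)} = j^{2} + j = j + j^{2}$)
$\left(T - \left(1056004 + S{\left(-643 \right)}\right)\right) \left(2212046 + 4033658\right) = \left(3563225 - \left(1056004 - 643 \left(1 - 643\right)\right)\right) \left(2212046 + 4033658\right) = \left(3563225 - \left(1056004 - -412806\right)\right) 6245704 = \left(3563225 - 1468810\right) 6245704 = 2094415 \cdot 6245704 = 13081096143160$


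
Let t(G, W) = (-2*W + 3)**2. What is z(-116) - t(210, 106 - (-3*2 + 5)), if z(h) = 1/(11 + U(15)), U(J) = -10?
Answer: -44520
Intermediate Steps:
t(G, W) = (3 - 2*W)**2
z(h) = 1 (z(h) = 1/(11 - 10) = 1/1 = 1)
z(-116) - t(210, 106 - (-3*2 + 5)) = 1 - (-3 + 2*(106 - (-3*2 + 5)))**2 = 1 - (-3 + 2*(106 - (-6 + 5)))**2 = 1 - (-3 + 2*(106 - 1*(-1)))**2 = 1 - (-3 + 2*(106 + 1))**2 = 1 - (-3 + 2*107)**2 = 1 - (-3 + 214)**2 = 1 - 1*211**2 = 1 - 1*44521 = 1 - 44521 = -44520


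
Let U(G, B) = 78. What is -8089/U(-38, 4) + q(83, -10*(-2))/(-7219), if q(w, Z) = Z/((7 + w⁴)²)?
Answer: -16440187159659872611163/158528198597288918736 ≈ -103.71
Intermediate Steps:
q(w, Z) = Z/(7 + w⁴)²
-8089/U(-38, 4) + q(83, -10*(-2))/(-7219) = -8089/78 + ((-10*(-2))/(7 + 83⁴)²)/(-7219) = -8089*1/78 + (20/(7 + 47458321)²)*(-1/7219) = -8089/78 + (20/47458328²)*(-1/7219) = -8089/78 + (20*(1/2252292896555584))*(-1/7219) = -8089/78 + (5/563073224138896)*(-1/7219) = -8089/78 - 5/4064825605058690224 = -16440187159659872611163/158528198597288918736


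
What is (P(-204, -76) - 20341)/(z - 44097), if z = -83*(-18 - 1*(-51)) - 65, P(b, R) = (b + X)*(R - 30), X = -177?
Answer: -20045/46901 ≈ -0.42739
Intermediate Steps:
P(b, R) = (-177 + b)*(-30 + R) (P(b, R) = (b - 177)*(R - 30) = (-177 + b)*(-30 + R))
z = -2804 (z = -83*(-18 + 51) - 65 = -83*33 - 65 = -2739 - 65 = -2804)
(P(-204, -76) - 20341)/(z - 44097) = ((5310 - 177*(-76) - 30*(-204) - 76*(-204)) - 20341)/(-2804 - 44097) = ((5310 + 13452 + 6120 + 15504) - 20341)/(-46901) = (40386 - 20341)*(-1/46901) = 20045*(-1/46901) = -20045/46901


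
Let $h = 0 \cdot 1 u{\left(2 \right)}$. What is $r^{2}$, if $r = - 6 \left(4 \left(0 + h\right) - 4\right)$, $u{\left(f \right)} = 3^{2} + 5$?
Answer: $576$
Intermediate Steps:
$u{\left(f \right)} = 14$ ($u{\left(f \right)} = 9 + 5 = 14$)
$h = 0$ ($h = 0 \cdot 1 \cdot 14 = 0 \cdot 14 = 0$)
$r = 24$ ($r = - 6 \left(4 \left(0 + 0\right) - 4\right) = - 6 \left(4 \cdot 0 - 4\right) = - 6 \left(0 - 4\right) = \left(-6\right) \left(-4\right) = 24$)
$r^{2} = 24^{2} = 576$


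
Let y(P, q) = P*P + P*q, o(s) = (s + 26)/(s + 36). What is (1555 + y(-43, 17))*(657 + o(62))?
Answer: 86169501/49 ≈ 1.7586e+6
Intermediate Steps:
o(s) = (26 + s)/(36 + s)
y(P, q) = P² + P*q
(1555 + y(-43, 17))*(657 + o(62)) = (1555 - 43*(-43 + 17))*(657 + (26 + 62)/(36 + 62)) = (1555 - 43*(-26))*(657 + 88/98) = (1555 + 1118)*(657 + (1/98)*88) = 2673*(657 + 44/49) = 2673*(32237/49) = 86169501/49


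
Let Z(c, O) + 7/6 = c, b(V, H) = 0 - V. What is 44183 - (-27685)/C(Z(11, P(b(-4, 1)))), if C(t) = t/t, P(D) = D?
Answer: 71868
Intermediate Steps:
b(V, H) = -V
Z(c, O) = -7/6 + c
C(t) = 1
44183 - (-27685)/C(Z(11, P(b(-4, 1)))) = 44183 - (-27685)/1 = 44183 - (-27685) = 44183 - 1*(-27685) = 44183 + 27685 = 71868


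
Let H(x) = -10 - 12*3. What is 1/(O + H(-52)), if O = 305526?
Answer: 1/305480 ≈ 3.2735e-6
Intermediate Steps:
H(x) = -46 (H(x) = -10 - 36 = -46)
1/(O + H(-52)) = 1/(305526 - 46) = 1/305480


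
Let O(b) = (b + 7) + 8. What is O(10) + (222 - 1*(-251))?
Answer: 498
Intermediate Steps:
O(b) = 15 + b (O(b) = (7 + b) + 8 = 15 + b)
O(10) + (222 - 1*(-251)) = (15 + 10) + (222 - 1*(-251)) = 25 + (222 + 251) = 25 + 473 = 498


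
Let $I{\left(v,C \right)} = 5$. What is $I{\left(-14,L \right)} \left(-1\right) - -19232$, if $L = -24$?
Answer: $19227$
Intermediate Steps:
$I{\left(-14,L \right)} \left(-1\right) - -19232 = 5 \left(-1\right) - -19232 = -5 + 19232 = 19227$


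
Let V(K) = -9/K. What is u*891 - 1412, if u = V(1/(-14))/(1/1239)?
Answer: 139096162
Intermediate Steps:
u = 156114 (u = (-9/(1/(-14)))/(1/1239) = (-9/(-1/14))/(1/1239) = -9*(-14)*1239 = 126*1239 = 156114)
u*891 - 1412 = 156114*891 - 1412 = 139097574 - 1412 = 139096162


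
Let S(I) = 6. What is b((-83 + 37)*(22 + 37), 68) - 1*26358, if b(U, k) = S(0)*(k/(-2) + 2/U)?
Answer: -36044640/1357 ≈ -26562.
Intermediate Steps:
b(U, k) = -3*k + 12/U (b(U, k) = 6*(k/(-2) + 2/U) = 6*(k*(-½) + 2/U) = 6*(-k/2 + 2/U) = 6*(2/U - k/2) = -3*k + 12/U)
b((-83 + 37)*(22 + 37), 68) - 1*26358 = (-3*68 + 12/(((-83 + 37)*(22 + 37)))) - 1*26358 = (-204 + 12/((-46*59))) - 26358 = (-204 + 12/(-2714)) - 26358 = (-204 + 12*(-1/2714)) - 26358 = (-204 - 6/1357) - 26358 = -276834/1357 - 26358 = -36044640/1357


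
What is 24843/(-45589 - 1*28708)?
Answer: -24843/74297 ≈ -0.33437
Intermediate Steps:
24843/(-45589 - 1*28708) = 24843/(-45589 - 28708) = 24843/(-74297) = 24843*(-1/74297) = -24843/74297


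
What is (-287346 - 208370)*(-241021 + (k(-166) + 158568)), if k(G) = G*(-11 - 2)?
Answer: 39803516220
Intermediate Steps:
k(G) = -13*G (k(G) = G*(-13) = -13*G)
(-287346 - 208370)*(-241021 + (k(-166) + 158568)) = (-287346 - 208370)*(-241021 + (-13*(-166) + 158568)) = -495716*(-241021 + (2158 + 158568)) = -495716*(-241021 + 160726) = -495716*(-80295) = 39803516220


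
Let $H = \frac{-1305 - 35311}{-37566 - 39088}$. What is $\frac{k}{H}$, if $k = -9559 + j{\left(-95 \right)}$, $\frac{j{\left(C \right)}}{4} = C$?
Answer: $- \frac{380932053}{18308} \approx -20807.0$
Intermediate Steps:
$j{\left(C \right)} = 4 C$
$H = \frac{18308}{38327}$ ($H = - \frac{36616}{-76654} = \left(-36616\right) \left(- \frac{1}{76654}\right) = \frac{18308}{38327} \approx 0.47768$)
$k = -9939$ ($k = -9559 + 4 \left(-95\right) = -9559 - 380 = -9939$)
$\frac{k}{H} = - \frac{9939}{\frac{18308}{38327}} = \left(-9939\right) \frac{38327}{18308} = - \frac{380932053}{18308}$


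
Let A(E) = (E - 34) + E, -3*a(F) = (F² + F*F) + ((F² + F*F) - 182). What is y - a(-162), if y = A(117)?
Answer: 105394/3 ≈ 35131.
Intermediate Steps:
a(F) = 182/3 - 4*F²/3 (a(F) = -((F² + F*F) + ((F² + F*F) - 182))/3 = -((F² + F²) + ((F² + F²) - 182))/3 = -(2*F² + (2*F² - 182))/3 = -(2*F² + (-182 + 2*F²))/3 = -(-182 + 4*F²)/3 = 182/3 - 4*F²/3)
A(E) = -34 + 2*E (A(E) = (-34 + E) + E = -34 + 2*E)
y = 200 (y = -34 + 2*117 = -34 + 234 = 200)
y - a(-162) = 200 - (182/3 - 4/3*(-162)²) = 200 - (182/3 - 4/3*26244) = 200 - (182/3 - 34992) = 200 - 1*(-104794/3) = 200 + 104794/3 = 105394/3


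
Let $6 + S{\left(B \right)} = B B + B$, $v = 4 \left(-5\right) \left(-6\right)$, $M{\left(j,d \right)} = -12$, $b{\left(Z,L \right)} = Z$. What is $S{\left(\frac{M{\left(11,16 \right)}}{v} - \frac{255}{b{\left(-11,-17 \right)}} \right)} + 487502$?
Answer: $\frac{5905427411}{12100} \approx 4.8805 \cdot 10^{5}$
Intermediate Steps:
$v = 120$ ($v = \left(-20\right) \left(-6\right) = 120$)
$S{\left(B \right)} = -6 + B + B^{2}$ ($S{\left(B \right)} = -6 + \left(B B + B\right) = -6 + \left(B^{2} + B\right) = -6 + \left(B + B^{2}\right) = -6 + B + B^{2}$)
$S{\left(\frac{M{\left(11,16 \right)}}{v} - \frac{255}{b{\left(-11,-17 \right)}} \right)} + 487502 = \left(-6 - \left(- \frac{255}{11} + \frac{1}{10}\right) + \left(- \frac{12}{120} - \frac{255}{-11}\right)^{2}\right) + 487502 = \left(-6 - - \frac{2539}{110} + \left(\left(-12\right) \frac{1}{120} - - \frac{255}{11}\right)^{2}\right) + 487502 = \left(-6 + \left(- \frac{1}{10} + \frac{255}{11}\right) + \left(- \frac{1}{10} + \frac{255}{11}\right)^{2}\right) + 487502 = \left(-6 + \frac{2539}{110} + \left(\frac{2539}{110}\right)^{2}\right) + 487502 = \left(-6 + \frac{2539}{110} + \frac{6446521}{12100}\right) + 487502 = \frac{6653211}{12100} + 487502 = \frac{5905427411}{12100}$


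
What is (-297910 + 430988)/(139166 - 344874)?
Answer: -66539/102854 ≈ -0.64693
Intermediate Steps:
(-297910 + 430988)/(139166 - 344874) = 133078/(-205708) = 133078*(-1/205708) = -66539/102854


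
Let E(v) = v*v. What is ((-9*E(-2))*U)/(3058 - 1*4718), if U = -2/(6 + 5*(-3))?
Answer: 2/415 ≈ 0.0048193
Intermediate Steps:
U = 2/9 (U = -2/(6 - 15) = -2/(-9) = -2*(-⅑) = 2/9 ≈ 0.22222)
E(v) = v²
((-9*E(-2))*U)/(3058 - 1*4718) = (-9*(-2)²*(2/9))/(3058 - 1*4718) = (-9*4*(2/9))/(3058 - 4718) = -36*2/9/(-1660) = -8*(-1/1660) = 2/415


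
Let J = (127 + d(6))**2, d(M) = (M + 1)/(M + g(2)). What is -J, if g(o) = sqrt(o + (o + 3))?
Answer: -13875968/841 + 52150*sqrt(7)/841 ≈ -16335.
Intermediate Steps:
g(o) = sqrt(3 + 2*o) (g(o) = sqrt(o + (3 + o)) = sqrt(3 + 2*o))
d(M) = (1 + M)/(M + sqrt(7)) (d(M) = (M + 1)/(M + sqrt(3 + 2*2)) = (1 + M)/(M + sqrt(3 + 4)) = (1 + M)/(M + sqrt(7)))
J = (127 + 7/(6 + sqrt(7)))**2 (J = (127 + (1 + 6)/(6 + sqrt(7)))**2 = (127 + 7/(6 + sqrt(7)))**2 ≈ 16335.)
-J = -(13875968/841 - 52150*sqrt(7)/841) = -13875968/841 + 52150*sqrt(7)/841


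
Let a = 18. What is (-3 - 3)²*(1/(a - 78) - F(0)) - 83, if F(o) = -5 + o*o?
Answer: 482/5 ≈ 96.400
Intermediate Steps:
F(o) = -5 + o²
(-3 - 3)²*(1/(a - 78) - F(0)) - 83 = (-3 - 3)²*(1/(18 - 78) - (-5 + 0²)) - 83 = (-6)²*(1/(-60) - (-5 + 0)) - 83 = 36*(-1/60 - 1*(-5)) - 83 = 36*(-1/60 + 5) - 83 = 36*(299/60) - 83 = 897/5 - 83 = 482/5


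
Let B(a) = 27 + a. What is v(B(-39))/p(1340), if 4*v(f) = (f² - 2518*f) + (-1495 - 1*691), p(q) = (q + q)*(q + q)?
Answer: 14087/14364800 ≈ 0.00098066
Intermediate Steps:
p(q) = 4*q² (p(q) = (2*q)*(2*q) = 4*q²)
v(f) = -1093/2 - 1259*f/2 + f²/4 (v(f) = ((f² - 2518*f) + (-1495 - 1*691))/4 = ((f² - 2518*f) + (-1495 - 691))/4 = ((f² - 2518*f) - 2186)/4 = (-2186 + f² - 2518*f)/4 = -1093/2 - 1259*f/2 + f²/4)
v(B(-39))/p(1340) = (-1093/2 - 1259*(27 - 39)/2 + (27 - 39)²/4)/((4*1340²)) = (-1093/2 - 1259/2*(-12) + (¼)*(-12)²)/((4*1795600)) = (-1093/2 + 7554 + (¼)*144)/7182400 = (-1093/2 + 7554 + 36)*(1/7182400) = (14087/2)*(1/7182400) = 14087/14364800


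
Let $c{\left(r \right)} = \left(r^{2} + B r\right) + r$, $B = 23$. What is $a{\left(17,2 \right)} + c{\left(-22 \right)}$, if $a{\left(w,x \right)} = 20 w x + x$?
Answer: $638$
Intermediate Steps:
$a{\left(w,x \right)} = x + 20 w x$ ($a{\left(w,x \right)} = 20 w x + x = x + 20 w x$)
$c{\left(r \right)} = r^{2} + 24 r$ ($c{\left(r \right)} = \left(r^{2} + 23 r\right) + r = r^{2} + 24 r$)
$a{\left(17,2 \right)} + c{\left(-22 \right)} = 2 \left(1 + 20 \cdot 17\right) - 22 \left(24 - 22\right) = 2 \left(1 + 340\right) - 44 = 2 \cdot 341 - 44 = 682 - 44 = 638$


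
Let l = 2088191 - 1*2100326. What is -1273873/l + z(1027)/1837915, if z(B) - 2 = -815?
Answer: 468252085808/4460619705 ≈ 104.97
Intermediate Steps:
z(B) = -813 (z(B) = 2 - 815 = -813)
l = -12135 (l = 2088191 - 2100326 = -12135)
-1273873/l + z(1027)/1837915 = -1273873/(-12135) - 813/1837915 = -1273873*(-1/12135) - 813*1/1837915 = 1273873/12135 - 813/1837915 = 468252085808/4460619705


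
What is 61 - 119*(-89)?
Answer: 10652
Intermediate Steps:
61 - 119*(-89) = 61 + 10591 = 10652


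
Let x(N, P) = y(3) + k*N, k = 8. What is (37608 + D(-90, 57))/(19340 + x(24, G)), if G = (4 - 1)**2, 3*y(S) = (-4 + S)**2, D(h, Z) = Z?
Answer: 112995/58597 ≈ 1.9283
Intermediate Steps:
y(S) = (-4 + S)**2/3
G = 9 (G = 3**2 = 9)
x(N, P) = 1/3 + 8*N (x(N, P) = (-4 + 3)**2/3 + 8*N = (1/3)*(-1)**2 + 8*N = (1/3)*1 + 8*N = 1/3 + 8*N)
(37608 + D(-90, 57))/(19340 + x(24, G)) = (37608 + 57)/(19340 + (1/3 + 8*24)) = 37665/(19340 + (1/3 + 192)) = 37665/(19340 + 577/3) = 37665/(58597/3) = 37665*(3/58597) = 112995/58597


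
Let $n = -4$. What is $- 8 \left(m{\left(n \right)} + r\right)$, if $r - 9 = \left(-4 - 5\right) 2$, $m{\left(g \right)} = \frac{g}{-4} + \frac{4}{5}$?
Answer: $\frac{288}{5} \approx 57.6$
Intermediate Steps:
$m{\left(g \right)} = \frac{4}{5} - \frac{g}{4}$ ($m{\left(g \right)} = g \left(- \frac{1}{4}\right) + 4 \cdot \frac{1}{5} = - \frac{g}{4} + \frac{4}{5} = \frac{4}{5} - \frac{g}{4}$)
$r = -9$ ($r = 9 + \left(-4 - 5\right) 2 = 9 - 18 = -9$)
$- 8 \left(m{\left(n \right)} + r\right) = - 8 \left(\left(\frac{4}{5} - -1\right) - 9\right) = - 8 \left(\left(\frac{4}{5} + 1\right) - 9\right) = - 8 \left(\frac{9}{5} - 9\right) = \left(-8\right) \left(- \frac{36}{5}\right) = \frac{288}{5}$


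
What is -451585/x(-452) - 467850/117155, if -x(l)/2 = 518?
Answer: 283355395/656068 ≈ 431.90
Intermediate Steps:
x(l) = -1036 (x(l) = -2*518 = -1036)
-451585/x(-452) - 467850/117155 = -451585/(-1036) - 467850/117155 = -451585*(-1/1036) - 467850*1/117155 = 12205/28 - 93570/23431 = 283355395/656068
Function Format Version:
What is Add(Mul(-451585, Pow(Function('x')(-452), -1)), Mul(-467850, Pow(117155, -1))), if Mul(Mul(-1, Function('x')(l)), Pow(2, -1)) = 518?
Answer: Rational(283355395, 656068) ≈ 431.90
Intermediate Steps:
Function('x')(l) = -1036 (Function('x')(l) = Mul(-2, 518) = -1036)
Add(Mul(-451585, Pow(Function('x')(-452), -1)), Mul(-467850, Pow(117155, -1))) = Add(Mul(-451585, Pow(-1036, -1)), Mul(-467850, Pow(117155, -1))) = Add(Mul(-451585, Rational(-1, 1036)), Mul(-467850, Rational(1, 117155))) = Add(Rational(12205, 28), Rational(-93570, 23431)) = Rational(283355395, 656068)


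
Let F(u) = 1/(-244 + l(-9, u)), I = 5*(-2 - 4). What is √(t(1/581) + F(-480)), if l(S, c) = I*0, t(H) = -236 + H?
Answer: I*√1185736813681/70882 ≈ 15.362*I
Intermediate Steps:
I = -30 (I = 5*(-6) = -30)
l(S, c) = 0 (l(S, c) = -30*0 = 0)
F(u) = -1/244 (F(u) = 1/(-244 + 0) = 1/(-244) = -1/244)
√(t(1/581) + F(-480)) = √((-236 + 1/581) - 1/244) = √(-137115/581 - 1/244) = √(-33456641/141764) = I*√1185736813681/70882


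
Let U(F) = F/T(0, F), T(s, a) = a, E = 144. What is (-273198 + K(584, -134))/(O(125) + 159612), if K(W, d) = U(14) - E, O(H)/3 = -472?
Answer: -273341/158196 ≈ -1.7279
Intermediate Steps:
O(H) = -1416 (O(H) = 3*(-472) = -1416)
U(F) = 1 (U(F) = F/F = 1)
K(W, d) = -143 (K(W, d) = 1 - 1*144 = 1 - 144 = -143)
(-273198 + K(584, -134))/(O(125) + 159612) = (-273198 - 143)/(-1416 + 159612) = -273341/158196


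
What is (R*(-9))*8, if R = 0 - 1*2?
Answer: 144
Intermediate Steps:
R = -2 (R = 0 - 2 = -2)
(R*(-9))*8 = -2*(-9)*8 = 18*8 = 144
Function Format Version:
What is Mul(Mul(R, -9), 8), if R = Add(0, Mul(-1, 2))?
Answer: 144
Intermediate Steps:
R = -2 (R = Add(0, -2) = -2)
Mul(Mul(R, -9), 8) = Mul(Mul(-2, -9), 8) = Mul(18, 8) = 144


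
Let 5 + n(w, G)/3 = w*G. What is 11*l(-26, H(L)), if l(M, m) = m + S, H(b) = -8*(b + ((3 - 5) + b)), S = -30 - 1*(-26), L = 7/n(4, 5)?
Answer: 4708/45 ≈ 104.62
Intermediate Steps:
n(w, G) = -15 + 3*G*w (n(w, G) = -15 + 3*(w*G) = -15 + 3*(G*w) = -15 + 3*G*w)
L = 7/45 (L = 7/(-15 + 3*5*4) = 7/(-15 + 60) = 7/45 ≈ 0.15556)
S = -4 (S = -30 + 26 = -4)
H(b) = 16 - 16*b (H(b) = -8*(b + (-2 + b)) = -8*(-2 + 2*b) = 16 - 16*b)
l(M, m) = -4 + m (l(M, m) = m - 4 = -4 + m)
11*l(-26, H(L)) = 11*(-4 + (16 - 16*7/45)) = 11*(-4 + (16 - 112/45)) = 11*(-4 + 608/45) = 11*(428/45) = 4708/45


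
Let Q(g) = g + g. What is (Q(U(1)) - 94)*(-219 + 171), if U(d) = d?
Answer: 4416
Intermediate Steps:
Q(g) = 2*g
(Q(U(1)) - 94)*(-219 + 171) = (2*1 - 94)*(-219 + 171) = (2 - 94)*(-48) = -92*(-48) = 4416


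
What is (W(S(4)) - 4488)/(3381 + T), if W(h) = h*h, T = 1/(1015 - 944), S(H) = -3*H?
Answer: -77106/60013 ≈ -1.2848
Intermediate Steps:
T = 1/71 ≈ 0.014085
W(h) = h²
(W(S(4)) - 4488)/(3381 + T) = ((-3*4)² - 4488)/(3381 + 1/71) = ((-12)² - 4488)/(240052/71) = (144 - 4488)*(71/240052) = -4344*71/240052 = -77106/60013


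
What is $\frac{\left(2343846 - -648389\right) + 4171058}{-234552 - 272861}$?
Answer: $- \frac{7163293}{507413} \approx -14.117$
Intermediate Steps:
$\frac{\left(2343846 - -648389\right) + 4171058}{-234552 - 272861} = \frac{\left(2343846 + 648389\right) + 4171058}{-507413} = \left(2992235 + 4171058\right) \left(- \frac{1}{507413}\right) = 7163293 \left(- \frac{1}{507413}\right) = - \frac{7163293}{507413}$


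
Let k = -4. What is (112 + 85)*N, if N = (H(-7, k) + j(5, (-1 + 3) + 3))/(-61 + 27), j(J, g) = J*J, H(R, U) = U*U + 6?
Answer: -9259/34 ≈ -272.32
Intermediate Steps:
H(R, U) = 6 + U² (H(R, U) = U² + 6 = 6 + U²)
j(J, g) = J²
N = -47/34 (N = ((6 + (-4)²) + 5²)/(-61 + 27) = ((6 + 16) + 25)/(-34) = (22 + 25)*(-1/34) = 47*(-1/34) = -47/34 ≈ -1.3824)
(112 + 85)*N = (112 + 85)*(-47/34) = 197*(-47/34) = -9259/34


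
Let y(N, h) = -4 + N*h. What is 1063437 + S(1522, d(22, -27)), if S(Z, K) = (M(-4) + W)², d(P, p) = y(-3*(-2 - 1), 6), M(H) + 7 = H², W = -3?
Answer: 1063473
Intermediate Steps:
M(H) = -7 + H²
d(P, p) = 50 (d(P, p) = -4 - 3*(-2 - 1)*6 = -4 - 3*(-3)*6 = -4 + 9*6 = -4 + 54 = 50)
S(Z, K) = 36 (S(Z, K) = ((-7 + (-4)²) - 3)² = ((-7 + 16) - 3)² = (9 - 3)² = 6² = 36)
1063437 + S(1522, d(22, -27)) = 1063437 + 36 = 1063473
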